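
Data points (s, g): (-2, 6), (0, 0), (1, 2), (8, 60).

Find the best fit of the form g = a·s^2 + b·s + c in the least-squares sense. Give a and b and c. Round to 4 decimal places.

From the data, Σs^2·s^2 = 4113, Σs^2·s = 505, Σs^2 = 69, Σs·s = 69, Σs = 7, Σ1 = 4.
Right-hand side: Σs^2·g = 3866, Σs·g = 470, Σg = 68.
So MᵀM·[a, b, c]ᵀ = Mᵀg: [[4113, 505, 69]; [505, 69, 7]; [69, 7, 4]]·[a, b, c]ᵀ = [3866, 470, 68]ᵀ.
Inverting the 3×3 Gram matrix, [a, b, c]ᵀ = [8978/9109, -4450/9109, 7770/9109]ᵀ.

a = 0.9856, b = -0.4885, c = 0.8530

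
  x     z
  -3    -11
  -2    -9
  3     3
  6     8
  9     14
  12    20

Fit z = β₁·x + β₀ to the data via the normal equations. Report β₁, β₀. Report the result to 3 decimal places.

β₁ = 2.068, β₀ = -4.450

From the data, Σx·x = 283, Σx = 25, Σ1 = 6.
Right-hand side: Σx·z = 474, Σz = 25.
Determinant 283·6 − 25² = 1073.
β₁ = (474·6 − 25·25)/1073 = 2219/1073; β₀ = (283·25 − 25·474)/1073 = -4775/1073.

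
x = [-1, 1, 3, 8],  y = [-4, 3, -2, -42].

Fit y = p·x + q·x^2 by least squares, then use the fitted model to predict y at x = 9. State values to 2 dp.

With design matrix A, AᵀA = [[75, 539]; [539, 4179]] and Aᵀy = [-335, -2707]ᵀ.
Δ = 75·4179 − 539² = 22904.
p = ((-335)·4179 − 539·(-2707))/22904 = 2111/818; q = (75·(-2707) − 539·(-335))/22904 = -5615/5726.
At x = 9: ŷ = (2111/818)·(9) + (-5615/5726)·(81) = -160911/2863.

ŷ = -56.20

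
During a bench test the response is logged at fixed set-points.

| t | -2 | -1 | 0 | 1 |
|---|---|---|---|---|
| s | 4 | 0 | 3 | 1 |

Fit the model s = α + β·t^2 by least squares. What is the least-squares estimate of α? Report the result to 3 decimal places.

Sums needed: Σ1 = 4, Σt^2 = 6, Σt^2·t^2 = 18.
And Σs = 8, Σt^2·s = 17.
det = 4·18 − 6² = 36.
α = (8·18 − 6·17)/36 = 7/6; β = (4·17 − 6·8)/36 = 5/9.

α = 1.167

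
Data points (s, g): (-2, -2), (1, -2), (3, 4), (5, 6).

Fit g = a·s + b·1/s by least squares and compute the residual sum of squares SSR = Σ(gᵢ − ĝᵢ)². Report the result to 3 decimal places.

SSR = 1.400

Compute the Gram sums: Σs·s = 39, Σs·1/s = 4, Σ1/s·1/s = 1261/900.
Moment sums: Σs·g = 44, Σ1/s·g = 23/15.
Eliminating b: (1261/900)·(row 1) − 4·(row 2) gives (11593/300)·a = (1261/900)·44 − 4·(23/15) = 12491/225, so a = 49964/34779.
Then b = ((23/15) − 4·(49964/34779))/(1261/900) = -34860/11593.
Residuals: -21920/34779, -14942/34779, 8028/11593, -20230/34779; SSR = 48680/34779.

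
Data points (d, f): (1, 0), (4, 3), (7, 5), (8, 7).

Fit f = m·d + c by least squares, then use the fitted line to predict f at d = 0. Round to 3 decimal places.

Setting ∂/∂m … = 0 gives: 130·m + 20·c = 103;  20·m + 4·c = 15.
(Σd·d = 130, Σd = 20, Σ1 = 4, Σd·f = 103, Σf = 15.)
det = 130·4 − 20² = 120.
m = (103·4 − 20·15)/120 = 14/15; c = (130·15 − 20·103)/120 = -11/12.
At d = 0: f̂ = (14/15)·(0) + (-11/12)·(1) = -11/12.

f̂ = -0.917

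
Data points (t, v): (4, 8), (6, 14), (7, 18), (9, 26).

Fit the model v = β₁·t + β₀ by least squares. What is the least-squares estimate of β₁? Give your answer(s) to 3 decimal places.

Normal-equation sums: Σt·t = 182, Σt = 26, Σ1 = 4.
Moment sums: Σt·v = 476, Σv = 66.
MᵀM·[β₁, β₀]ᵀ = Mᵀv becomes [[182, 26]; [26, 4]]·[β₁, β₀]ᵀ = [476, 66]ᵀ.
Determinant 182·4 − 26² = 52.
β₁ = (476·4 − 26·66)/52 = 47/13; β₀ = (182·66 − 26·476)/52 = -7.

β₁ = 3.615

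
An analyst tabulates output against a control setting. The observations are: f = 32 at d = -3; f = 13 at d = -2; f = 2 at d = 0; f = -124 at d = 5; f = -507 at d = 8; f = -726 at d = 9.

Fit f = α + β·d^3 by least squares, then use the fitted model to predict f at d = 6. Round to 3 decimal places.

Compute the Gram sums: Σ1 = 6, Σd^3 = 1331, Σd^3·d^3 = 810003.
Right-hand side: Σf = -1310, Σd^3·f = -805306.
Normal equations: [[6, 1331]; [1331, 810003]]·[α, β]ᵀ = [-1310, -805306]ᵀ.
Determinant 6·810003 − 1331² = 3088457.
α = ((-1310)·810003 − 1331·(-805306))/3088457 = 10758356/3088457; β = (6·(-805306) − 1331·(-1310))/3088457 = -3088226/3088457.
At d = 6: f̂ = (10758356/3088457)·(1) + (-3088226/3088457)·(216) = -656298460/3088457.

f̂ = -212.500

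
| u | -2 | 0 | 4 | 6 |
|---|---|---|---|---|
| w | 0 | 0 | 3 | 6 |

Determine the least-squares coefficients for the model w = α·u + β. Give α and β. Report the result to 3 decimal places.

α = 0.750, β = 0.750

AᵀA·[α, β]ᵀ = Aᵀw reads: 56·α + 8·β = 48;  8·α + 4·β = 9.
Eliminating β: 4·(row 1) − 8·(row 2) gives 160·α = 4·48 − 8·9 = 120, so α = 3/4.
Then β = (9 − 8·(3/4))/4 = 3/4.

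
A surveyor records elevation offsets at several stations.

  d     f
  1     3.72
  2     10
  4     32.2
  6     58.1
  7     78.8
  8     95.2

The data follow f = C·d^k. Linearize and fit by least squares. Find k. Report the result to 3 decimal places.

Let Y = ln f. Fitting Y = k·ln d + ln C by least squares:
XᵀX = [[13.7233, 7.8966]; [7.8966, 6]], rhs = [31.6591, 20.0733]ᵀ  (here Σln d = 7.8966, Σ(ln d)² = 13.7233, Σln f = 20.0733, Σln d·ln f = 31.6591).
Slope k = (n·Σln d·ln f − Σln d·Σln f)/(n·Σ(ln d)² − (Σln d)²) = (6·31.6591 − 7.8966·20.0733)/19.9843 = 1.57347; ln C = (Σln f − k·Σln d)/n = 1.27473.

k = 1.573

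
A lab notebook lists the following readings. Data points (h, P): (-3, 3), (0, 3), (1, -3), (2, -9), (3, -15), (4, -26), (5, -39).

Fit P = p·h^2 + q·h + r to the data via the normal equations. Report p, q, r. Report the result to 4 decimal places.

p = -0.9856, q = -3.2136, r = 2.2341

Normal-equation sums: Σh^2·h^2 = 1060, Σh^2·h = 198, Σh^2 = 64, Σh·h = 64, Σh = 12, Σ1 = 7.
Moment sums: Σh^2·P = -1538, Σh·P = -374, ΣP = -86.
MᵀM·[p, q, r]ᵀ = MᵀP becomes [[1060, 198, 64]; [198, 64, 12]; [64, 12, 7]]·[p, q, r]ᵀ = [-1538, -374, -86]ᵀ.
Solving the 3×3 system (Gaussian elimination) gives p = -7375/7483, q = -24047/7483, r = 16718/7483.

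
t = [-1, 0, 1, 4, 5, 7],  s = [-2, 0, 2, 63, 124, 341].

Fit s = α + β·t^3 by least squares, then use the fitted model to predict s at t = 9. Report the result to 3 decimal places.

Entries of AᵀA: Σ1 = 6, Σt^3 = 532, Σt^3·t^3 = 137372.
Right-hand side: Σs = 528, Σt^3·s = 136499.
Normal equations: [[6, 532]; [532, 137372]]·[α, β]ᵀ = [528, 136499]ᵀ.
Determinant 6·137372 − 532² = 541208.
α = (528·137372 − 532·136499)/541208 = -21263/135302; β = (6·136499 − 532·528)/541208 = 269049/270604.
At t = 9: ŝ = (-21263/135302)·(1) + (269049/270604)·(729) = 196094195/270604.

ŝ = 724.654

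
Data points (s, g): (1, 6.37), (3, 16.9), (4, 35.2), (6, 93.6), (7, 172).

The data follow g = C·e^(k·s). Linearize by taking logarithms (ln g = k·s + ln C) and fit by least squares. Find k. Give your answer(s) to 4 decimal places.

Taking logs, ln g = k·s + ln C, so regress ln g on s.
Σs = 21.0000, Σ(s)² = 111.0000, Σln g = 17.9265, Σs·ln g = 87.8444.
Normal system: [[111.0000, 21.0000]; [21.0000, 5]]·[k, ln C]ᵀ = [87.8444, 17.9265]ᵀ.
Solving (det = 114.0000): k = 0.55058, ln C = 1.27288.

k = 0.5506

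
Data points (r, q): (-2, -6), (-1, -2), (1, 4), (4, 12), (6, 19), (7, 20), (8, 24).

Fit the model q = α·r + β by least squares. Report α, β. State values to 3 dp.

Setting ∂/∂α … = 0 gives: 171·α + 23·β = 512;  23·α + 7·β = 71.
(Σr·r = 171, Σr = 23, Σ1 = 7, Σr·q = 512, Σq = 71.)
Eliminating β: 7·(row 1) − 23·(row 2) gives 668·α = 7·512 − 23·71 = 1951, so α = 1951/668.
Then β = (71 − 23·(1951/668))/7 = 365/668.

α = 2.921, β = 0.546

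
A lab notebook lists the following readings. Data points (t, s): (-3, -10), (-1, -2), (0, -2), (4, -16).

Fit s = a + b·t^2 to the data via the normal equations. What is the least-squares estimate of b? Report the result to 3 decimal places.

Sums needed: Σ1 = 4, Σt^2 = 26, Σt^2·t^2 = 338.
For Mᵀs: Σs = -30, Σt^2·s = -348.
Δ = 4·338 − 26² = 676.
a = ((-30)·338 − 26·(-348))/676 = -21/13; b = (4·(-348) − 26·(-30))/676 = -153/169.

b = -0.905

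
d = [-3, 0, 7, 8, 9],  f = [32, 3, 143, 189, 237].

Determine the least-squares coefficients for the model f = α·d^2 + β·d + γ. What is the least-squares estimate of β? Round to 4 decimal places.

β = -0.7387

With design matrix X, XᵀX = [[13139, 1557, 203]; [1557, 203, 21]; [203, 21, 5]] and Xᵀf = [38588, 4550, 604]ᵀ.
Row-reducing yields α = 18907/6348, β = -1563/2116, γ = 4727/1587.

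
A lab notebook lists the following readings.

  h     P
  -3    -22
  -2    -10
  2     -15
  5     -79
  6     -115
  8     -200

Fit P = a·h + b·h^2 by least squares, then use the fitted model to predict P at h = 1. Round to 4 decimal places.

P̂ = -4.2646

Entries of AᵀA: Σh·h = 142, Σh·h^2 = 826, Σh^2·h^2 = 6130.
Right-hand side: Σh·P = -2629, Σh^2·P = -19213.
Eliminating b: 6130·(row 1) − 826·(row 2) gives 188184·a = 6130·(-2629) − 826·(-19213) = -245832, so a = -10243/7841.
Then b = ((-19213) − 826·(-10243/7841))/6130 = -46391/15682.
At h = 1: P̂ = (-10243/7841)·(1) + (-46391/15682)·(1) = -66877/15682.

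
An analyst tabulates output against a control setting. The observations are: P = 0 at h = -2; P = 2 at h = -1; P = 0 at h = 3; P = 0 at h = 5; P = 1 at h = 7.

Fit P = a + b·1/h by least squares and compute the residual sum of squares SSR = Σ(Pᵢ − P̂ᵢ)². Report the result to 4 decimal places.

SSR = 1.7555

From the data, Σ1 = 5, Σ1/h = -173/210, Σ1/h·1/h = 62689/44100.
And ΣP = 3, Σ1/h·P = -13/7.
So XᵀX·[a, b]ᵀ = XᵀP: [[5, -173/210]; [-173/210, 62689/44100]]·[a, b]ᵀ = [3, -13/7]ᵀ.
det = 5·(62689/44100) − (-173/210)² = 70879/11025.
a = (3·(62689/44100) − (-173/210)·(-13/7))/(70879/11025) = 120597/283516; b = (5·(-13/7) − (-173/210)·3)/(70879/11025) = -150255/141758.
Residuals: -67713/70879, 145925/283516, -20427/283516, -60495/283516, 205849/283516; SSR = 497699/283516.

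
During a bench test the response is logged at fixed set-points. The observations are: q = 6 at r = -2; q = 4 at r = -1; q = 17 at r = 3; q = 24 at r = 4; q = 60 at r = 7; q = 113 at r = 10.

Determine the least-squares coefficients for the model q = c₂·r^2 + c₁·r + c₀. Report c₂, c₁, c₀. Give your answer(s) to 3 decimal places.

The normal equations are: 12755·c₂ + 1425·c₁ + 179·c₀ = 14805;  1425·c₂ + 179·c₁ + 21·c₀ = 1681;  179·c₂ + 21·c₁ + 6·c₀ = 224.
(Σr^2·r^2 = 12755, Σr^2·r = 1425, Σr^2 = 179, Σr·r = 179, Σr = 21, Σ1 = 6, Σr^2·q = 14805, Σr·q = 1681, Σq = 224.)
Solving the 3×3 system (Gaussian elimination) gives c₂ = 421955/433988, c₁ = 496267/433988, c₀ = 469240/108497.

c₂ = 0.972, c₁ = 1.144, c₀ = 4.325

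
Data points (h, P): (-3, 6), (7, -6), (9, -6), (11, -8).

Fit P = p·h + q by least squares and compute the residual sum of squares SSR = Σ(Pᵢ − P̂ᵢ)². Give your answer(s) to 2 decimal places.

SSR = 2.97

Sums needed: Σh·h = 260, Σh = 24, Σ1 = 4.
Right-hand side: Σh·P = -202, ΣP = -14.
So AᵀA·[p, q]ᵀ = AᵀP: [[260, 24]; [24, 4]]·[p, q]ᵀ = [-202, -14]ᵀ.
Δ = 260·4 − 24² = 464.
p = ((-202)·4 − 24·(-14))/464 = -59/58; q = (260·(-14) − 24·(-202))/464 = 151/58.
Residuals: 10/29, -43/29, 16/29, 17/29; SSR = 86/29.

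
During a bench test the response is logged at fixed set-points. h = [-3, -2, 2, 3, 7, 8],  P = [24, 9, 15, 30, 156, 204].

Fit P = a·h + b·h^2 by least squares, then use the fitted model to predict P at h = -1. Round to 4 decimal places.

P̂ = 1.8723

Compute the Gram sums: Σh·h = 139, Σh·h^2 = 855, Σh^2·h^2 = 6691.
And Σh·P = 2754, Σh^2·P = 21282.
Normal equations: [[139, 855]; [855, 6691]]·[a, b]ᵀ = [2754, 21282]ᵀ.
Eliminating b: 6691·(row 1) − 855·(row 2) gives 199024·a = 6691·2754 − 855·21282 = 230904, so a = 28863/24878.
Then b = (21282 − 855·(28863/24878))/6691 = 75441/24878.
At h = -1: P̂ = (28863/24878)·(-1) + (75441/24878)·(1) = 3327/1777.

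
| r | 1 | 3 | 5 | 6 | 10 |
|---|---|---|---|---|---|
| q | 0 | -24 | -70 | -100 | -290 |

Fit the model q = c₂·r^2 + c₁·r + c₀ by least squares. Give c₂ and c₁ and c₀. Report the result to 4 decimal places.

Compute the Gram sums: Σr^2·r^2 = 12003, Σr^2·r = 1369, Σr^2 = 171, Σr·r = 171, Σr = 25, Σ1 = 5.
And Σr^2·q = -34566, Σr·q = -3922, Σq = -484.
Normal equations: [[12003, 1369, 171]; [1369, 171, 25]; [171, 25, 5]]·[c₂, c₁, c₀]ᵀ = [-34566, -3922, -484]ᵀ.
Solving the 3×3 system (Gaussian elimination) gives c₂ = -17681/5914, c₁ = 4461/5914, c₀ = 4955/2957.

c₂ = -2.9897, c₁ = 0.7543, c₀ = 1.6757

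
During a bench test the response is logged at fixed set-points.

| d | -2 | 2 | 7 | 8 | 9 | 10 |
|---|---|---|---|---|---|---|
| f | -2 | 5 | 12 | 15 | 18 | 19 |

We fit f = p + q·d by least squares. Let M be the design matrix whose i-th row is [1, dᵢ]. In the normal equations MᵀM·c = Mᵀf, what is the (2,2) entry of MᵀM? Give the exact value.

Row 2 ↔ basis d, column 2 ↔ basis d, so (MᵀM)_{2,2} = Σᵢ (d)·(d) = (-2)·(-2) + (2)·(2) + (7)·(7) + (8)·(8) + (9)·(9) + (10)·(10) = 302.

302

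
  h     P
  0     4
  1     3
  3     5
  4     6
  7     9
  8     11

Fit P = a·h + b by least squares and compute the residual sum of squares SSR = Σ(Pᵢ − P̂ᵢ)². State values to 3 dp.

With design matrix X, XᵀX = [[139, 23]; [23, 6]] and XᵀP = [193, 38]ᵀ.
Δ = 139·6 − 23² = 305.
a = (193·6 − 23·38)/305 = 284/305; b = (139·38 − 23·193)/305 = 843/305.
Residuals: 377/305, -212/305, -34/61, -149/305, -86/305, 48/61; SSR = 994/305.

SSR = 3.259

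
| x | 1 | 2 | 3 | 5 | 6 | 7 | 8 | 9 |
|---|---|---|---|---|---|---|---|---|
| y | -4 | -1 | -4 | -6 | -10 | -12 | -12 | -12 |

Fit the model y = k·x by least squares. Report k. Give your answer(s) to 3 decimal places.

k = -1.472

Normal-equation sums: Σx·x = 269.
Right-hand side: Σx·y = -396.
So MᵀM·[k]ᵀ = Mᵀy: [[269]]·[k]ᵀ = [-396]ᵀ.
Hence k = -396 / 269 ≈ -1.47212.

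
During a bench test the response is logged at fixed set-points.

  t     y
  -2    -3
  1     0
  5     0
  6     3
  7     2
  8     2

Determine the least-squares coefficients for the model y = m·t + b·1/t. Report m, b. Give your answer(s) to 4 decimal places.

m = 0.2806, b = 0.6295

From the data, Σt·t = 179, Σt·1/t = 6, Σ1/t·1/t = 955249/705600.
And Σt·y = 54, Σ1/t·y = 71/28.
Δ = 179·(955249/705600) − 6² = 145587971/705600.
m = (54·(955249/705600) − 6·(71/28))/(145587971/705600) = 40848246/145587971; b = (179·(71/28) − 6·54)/(145587971/705600) = 91652400/145587971.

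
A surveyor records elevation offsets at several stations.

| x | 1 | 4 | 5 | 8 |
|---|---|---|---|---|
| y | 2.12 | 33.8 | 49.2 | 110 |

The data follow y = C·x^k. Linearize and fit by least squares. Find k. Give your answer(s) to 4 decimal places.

k = 1.9183

Let Y = ln y. Fitting Y = k·ln x + ln C by least squares:
AᵀA = [[8.8362, 5.0752]; [5.0752, 4]], rhs = [20.9250, 12.8683]ᵀ  (here Σln x = 5.0752, Σ(ln x)² = 8.8362, Σln y = 12.8683, Σln x·ln y = 20.9250).
Solving (det = 9.5873): k = 1.91829, ln C = 0.78315.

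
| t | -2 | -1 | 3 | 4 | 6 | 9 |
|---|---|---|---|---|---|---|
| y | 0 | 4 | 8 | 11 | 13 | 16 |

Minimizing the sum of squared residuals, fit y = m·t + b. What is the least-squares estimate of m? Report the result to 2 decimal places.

m = 1.40

From the data, Σt·t = 147, Σt = 19, Σ1 = 6.
For Aᵀy: Σt·y = 286, Σy = 52.
Eliminating b: 6·(row 1) − 19·(row 2) gives 521·m = 6·286 − 19·52 = 728, so m = 728/521.
Then b = (52 − 19·(728/521))/6 = 2210/521.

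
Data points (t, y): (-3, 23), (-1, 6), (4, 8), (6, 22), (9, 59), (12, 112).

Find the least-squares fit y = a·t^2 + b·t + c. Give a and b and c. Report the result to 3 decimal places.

a = 1.006, b = -3.006, c = 3.723

Entries of MᵀM: Σt^2·t^2 = 28931, Σt^2·t = 2709, Σt^2 = 287, Σt·t = 287, Σt = 27, Σ1 = 6.
For Mᵀy: Σt^2·y = 22040, Σt·y = 1964, Σy = 230.
MᵀM·[a, b, c]ᵀ = Mᵀy becomes [[28931, 2709, 287]; [2709, 287, 27]; [287, 27, 6]]·[a, b, c]ᵀ = [22040, 1964, 230]ᵀ.
Row-reducing yields a = 191245/190036, b = -81611/27148, c = 50541/13574.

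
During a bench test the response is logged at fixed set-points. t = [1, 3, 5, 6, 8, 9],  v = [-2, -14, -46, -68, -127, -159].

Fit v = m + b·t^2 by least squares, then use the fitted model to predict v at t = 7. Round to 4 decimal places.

With design matrix X, XᵀX = [[6, 216]; [216, 12660]] and Xᵀv = [-416, -24733]ᵀ.
det = 6·12660 − 216² = 29304.
m = ((-416)·12660 − 216·(-24733))/29304 = 287/111; b = (6·(-24733) − 216·(-416))/29304 = -887/444.
At t = 7: v̂ = (287/111)·(1) + (-887/444)·(49) = -14105/148.

v̂ = -95.3041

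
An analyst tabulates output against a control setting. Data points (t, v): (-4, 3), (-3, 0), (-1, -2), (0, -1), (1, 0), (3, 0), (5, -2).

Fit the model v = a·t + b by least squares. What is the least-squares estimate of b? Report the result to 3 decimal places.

b = -0.239

Sums needed: Σt·t = 61, Σt = 1, Σ1 = 7.
Right-hand side: Σt·v = -20, Σv = -2.
MᵀM·[a, b]ᵀ = Mᵀv becomes [[61, 1]; [1, 7]]·[a, b]ᵀ = [-20, -2]ᵀ.
Δ = 61·7 − 1² = 426.
a = ((-20)·7 − 1·(-2))/426 = -23/71; b = (61·(-2) − 1·(-20))/426 = -17/71.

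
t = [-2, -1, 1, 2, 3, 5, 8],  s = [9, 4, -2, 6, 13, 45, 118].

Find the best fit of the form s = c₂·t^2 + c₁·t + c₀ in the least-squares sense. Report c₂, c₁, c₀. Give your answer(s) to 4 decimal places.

c₂ = 2.0037, c₁ = -1.1337, c₀ = -0.7517

The normal system XᵀX·[c₂, c₁, c₀]ᵀ = Xᵀs is [[4836, 664, 108]; [664, 108, 16]; [108, 16, 7]]·[c₂, c₁, c₀]ᵀ = [8856, 1196, 193]ᵀ.
Row-reducing yields c₂ = 9187/4585, c₁ = -25989/22925, c₀ = -17233/22925.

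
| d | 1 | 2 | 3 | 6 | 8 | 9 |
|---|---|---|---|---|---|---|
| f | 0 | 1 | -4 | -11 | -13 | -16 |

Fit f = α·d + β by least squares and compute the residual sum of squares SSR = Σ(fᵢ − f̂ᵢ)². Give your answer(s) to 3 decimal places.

Normal-equation sums: Σd·d = 195, Σd = 29, Σ1 = 6.
And Σd·f = -324, Σf = -43.
So AᵀA·[α, β]ᵀ = Aᵀf: [[195, 29]; [29, 6]]·[α, β]ᵀ = [-324, -43]ᵀ.
Determinant 195·6 − 29² = 329.
α = ((-324)·6 − 29·(-43))/329 = -697/329; β = (195·(-43) − 29·(-324))/329 = 1011/329.
Residuals: -314/329, 712/329, -236/329, -64/47, 288/329, -2/329; SSR = 2872/329.

SSR = 8.729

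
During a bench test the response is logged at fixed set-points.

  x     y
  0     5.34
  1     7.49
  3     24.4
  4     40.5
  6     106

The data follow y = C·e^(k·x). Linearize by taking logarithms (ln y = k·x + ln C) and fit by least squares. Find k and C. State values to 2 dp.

Linearized form: ln y = k·x + ln C. From the 5 transformed points,
Σx = 14.0000, Σ(x)² = 62.0000, Σln y = 15.2481, Σx·ln y = 54.3832.
Equations: 62.0000·k + 14.0000·ln C = 54.3832;  14.0000·k + 5·ln C = 15.2481.
Slope k = (n·Σx·ln y − Σx·Σln y)/(n·Σ(x)² − (Σx)²) = (5·54.3832 − 14.0000·15.2481)/114.0000 = 0.51265; ln C = (Σln y − k·Σx)/n = 1.61420, so C = exp(1.61420) = 5.02388.

k = 0.51, C = 5.02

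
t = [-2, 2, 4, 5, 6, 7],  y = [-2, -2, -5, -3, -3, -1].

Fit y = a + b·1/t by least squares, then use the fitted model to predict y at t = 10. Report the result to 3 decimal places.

Sums needed: Σ1 = 6, Σ1/t = 319/420, Σ1/t·1/t = 114781/176400.
Moment sums: Σy = -16, Σ1/t·y = -349/140.
Eliminating b: (114781/176400)·(row 1) − (319/420)·(row 2) gives (23477/7056)·a = (114781/176400)·(-16) − (319/420)·(-349/140) = -1502503/176400, so a = -1502503/586925.
Then b = ((-349/140) − (319/420)·(-1502503/586925))/(114781/176400) = -98952/117385.
At t = 10: ŷ = (-1502503/586925)·(1) + (-98952/117385)·(1/10) = -1551979/586925.

ŷ = -2.644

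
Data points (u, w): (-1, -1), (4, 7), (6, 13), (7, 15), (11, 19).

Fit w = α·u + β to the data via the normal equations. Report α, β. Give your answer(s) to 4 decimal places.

α = 1.7461, β = 1.1710

Setting ∂/∂α … = 0 gives: 223·α + 27·β = 421;  27·α + 5·β = 53.
Eliminating β: 5·(row 1) − 27·(row 2) gives 386·α = 5·421 − 27·53 = 674, so α = 337/193.
Then β = (53 − 27·(337/193))/5 = 226/193.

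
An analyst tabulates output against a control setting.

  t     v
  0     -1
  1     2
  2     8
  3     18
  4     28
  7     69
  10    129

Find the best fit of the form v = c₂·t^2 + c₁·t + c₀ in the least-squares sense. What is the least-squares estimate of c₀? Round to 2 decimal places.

The normal equations are: 12755·c₂ + 1443·c₁ + 179·c₀ = 16925;  1443·c₂ + 179·c₁ + 27·c₀ = 1957;  179·c₂ + 27·c₁ + 7·c₀ = 253.
(Σt^2·t^2 = 12755, Σt^2·t = 1443, Σt^2 = 179, Σt·t = 179, Σt = 27, Σ1 = 7, Σt^2·v = 16925, Σt·v = 1957, Σv = 253.)
Row-reducing yields c₂ = 9687/10018, c₁ = 33917/10018, c₀ = -8227/5009.

c₀ = -1.64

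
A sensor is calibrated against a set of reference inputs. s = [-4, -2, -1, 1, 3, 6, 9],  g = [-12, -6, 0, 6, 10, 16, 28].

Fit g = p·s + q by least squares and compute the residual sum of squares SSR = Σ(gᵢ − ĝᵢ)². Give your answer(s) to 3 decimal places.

SSR = 18.027

Forming MᵀM = [[148, 12]; [12, 7]] and Mᵀg = [444, 42]ᵀ gives MᵀM·[p, q]ᵀ = Mᵀg.
Eliminating q: 7·(row 1) − 12·(row 2) gives 892·p = 7·444 − 12·42 = 2604, so p = 651/223.
Then q = (42 − 12·(651/223))/7 = 222/223.
Residuals: -294/223, -258/223, 429/223, 465/223, 55/223, -560/223, 163/223; SSR = 4020/223.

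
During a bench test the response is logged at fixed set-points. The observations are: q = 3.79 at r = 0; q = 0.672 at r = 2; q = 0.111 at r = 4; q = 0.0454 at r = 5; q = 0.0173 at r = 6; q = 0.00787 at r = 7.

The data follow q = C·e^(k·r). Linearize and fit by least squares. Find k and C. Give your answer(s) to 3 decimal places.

k = -0.890, C = 3.866

Linearized form: ln q = k·r + ln C. From the 6 transformed points,
AᵀA = [[130.0000, 24.0000]; [24.0000, 6]], rhs = [-83.3043, -13.2573]ᵀ  (here Σr = 24.0000, Σ(r)² = 130.0000, Σln q = -13.2573, Σr·ln q = -83.3043).
Slope k = (n·Σr·ln q − Σr·Σln q)/(n·Σ(r)² − (Σr)²) = (6·-83.3043 − 24.0000·-13.2573)/204.0000 = -0.89044; ln C = (Σln q − k·Σr)/n = 1.35220, so C = exp(1.35220) = 3.86590.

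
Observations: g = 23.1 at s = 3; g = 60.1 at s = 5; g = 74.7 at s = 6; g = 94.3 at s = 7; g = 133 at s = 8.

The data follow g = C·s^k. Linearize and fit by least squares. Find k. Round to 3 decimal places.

k = 1.724

With ln gᵢ as the transformed response and ln sᵢ as the regressor:
Over the data: Σln s = 8.5252, Σ(ln s)² = 15.1183, Σln g = 20.9862, Σln s·ln g = 36.7867.
Normal system: [[15.1183, 8.5252]; [8.5252, 5]]·[k, ln C]ᵀ = [36.7867, 20.9862]ᵀ.
Slope k = (n·Σln s·ln g − Σln s·Σln g)/(n·Σ(ln s)² − (Σln s)²) = (5·36.7867 − 8.5252·20.9862)/2.9130 = 1.72435; ln C = (Σln g − k·Σln s)/n = 1.25716.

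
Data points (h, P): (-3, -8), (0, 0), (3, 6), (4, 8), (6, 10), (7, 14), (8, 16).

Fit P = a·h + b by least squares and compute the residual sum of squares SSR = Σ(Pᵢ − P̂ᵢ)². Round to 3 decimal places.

SSR = 4.982

Sums needed: Σh·h = 183, Σh = 25, Σ1 = 7.
Moment sums: Σh·P = 360, ΣP = 46.
AᵀA·[a, b]ᵀ = AᵀP becomes [[183, 25]; [25, 7]]·[a, b]ᵀ = [360, 46]ᵀ.
det = 183·7 − 25² = 656.
a = (360·7 − 25·46)/656 = 685/328; b = (183·46 − 25·360)/656 = -291/328.
Residuals: -139/164, 291/328, 51/82, 175/328, -539/328, 11/41, 59/328; SSR = 817/164.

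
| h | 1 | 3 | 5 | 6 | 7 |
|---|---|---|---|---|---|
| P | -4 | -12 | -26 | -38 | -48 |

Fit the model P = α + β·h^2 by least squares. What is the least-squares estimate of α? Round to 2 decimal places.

Compute the Gram sums: Σ1 = 5, Σh^2 = 120, Σh^2·h^2 = 4404.
Moment sums: ΣP = -128, Σh^2·P = -4482.
Normal equations: [[5, 120]; [120, 4404]]·[α, β]ᵀ = [-128, -4482]ᵀ.
Determinant 5·4404 − 120² = 7620.
α = ((-128)·4404 − 120·(-4482))/7620 = -2156/635; β = (5·(-4482) − 120·(-128))/7620 = -235/254.

α = -3.40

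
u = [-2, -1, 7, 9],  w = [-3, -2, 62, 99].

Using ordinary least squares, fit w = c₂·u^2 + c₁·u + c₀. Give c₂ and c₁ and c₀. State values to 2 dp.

Compute the Gram sums: Σu^2·u^2 = 8979, Σu^2·u = 1063, Σu^2 = 135, Σu·u = 135, Σu = 13, Σ1 = 4.
Moment sums: Σu^2·w = 11043, Σu·w = 1333, Σw = 156.
So XᵀX·[c₂, c₁, c₀]ᵀ = Xᵀw: [[8979, 1063, 135]; [1063, 135, 13]; [135, 13, 4]]·[c₂, c₁, c₀]ᵀ = [11043, 1333, 156]ᵀ.
Inverting the 3×3 Gram matrix, [c₂, c₁, c₀]ᵀ = [20279/20522, 46275/20522, -17226/10261]ᵀ.

c₂ = 0.99, c₁ = 2.25, c₀ = -1.68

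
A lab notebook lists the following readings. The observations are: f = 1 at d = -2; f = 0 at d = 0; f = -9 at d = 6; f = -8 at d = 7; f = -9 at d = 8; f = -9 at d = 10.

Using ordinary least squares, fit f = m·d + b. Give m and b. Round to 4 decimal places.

Entries of MᵀM: Σd·d = 253, Σd = 29, Σ1 = 6.
Right-hand side: Σd·f = -274, Σf = -34.
MᵀM·[m, b]ᵀ = Mᵀf becomes [[253, 29]; [29, 6]]·[m, b]ᵀ = [-274, -34]ᵀ.
Eliminating b: 6·(row 1) − 29·(row 2) gives 677·m = 6·(-274) − 29·(-34) = -658, so m = -658/677.
Then b = ((-34) − 29·(-658/677))/6 = -656/677.

m = -0.9719, b = -0.9690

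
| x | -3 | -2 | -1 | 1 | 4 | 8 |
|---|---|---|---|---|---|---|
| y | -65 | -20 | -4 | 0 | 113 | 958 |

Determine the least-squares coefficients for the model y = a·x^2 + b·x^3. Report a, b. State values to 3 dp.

Compute the Gram sums: Σx^2·x^2 = 4451, Σx^2·x^3 = 33517, Σx^3·x^3 = 267035.
For Mᵀy: Σx^2·y = 62451, Σx^3·y = 499647.
Normal equations: [[4451, 33517]; [33517, 267035]]·[a, b]ᵀ = [62451, 499647]ᵀ.
det = 4451·267035 − 33517² = 65183496.
a = (62451·267035 − 33517·499647)/65183496 = -11677619/10863916; b = (4451·499647 − 33517·62451)/65183496 = 21793105/10863916.

a = -1.075, b = 2.006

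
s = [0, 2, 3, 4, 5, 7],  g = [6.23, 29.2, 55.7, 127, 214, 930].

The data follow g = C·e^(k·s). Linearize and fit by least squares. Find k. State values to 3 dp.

Linearized form: ln g = k·s + ln C. From the 6 transformed points,
AᵀA = [[103.0000, 21.0000]; [21.0000, 6]], rhs = [112.8612, 26.2689]ᵀ  (here Σs = 21.0000, Σ(s)² = 103.0000, Σln g = 26.2689, Σs·ln g = 112.8612).
Slope k = (n·Σs·ln g − Σs·Σln g)/(n·Σ(s)² − (Σs)²) = (6·112.8612 − 21.0000·26.2689)/177.0000 = 0.70916; ln C = (Σln g − k·Σs)/n = 1.89609.

k = 0.709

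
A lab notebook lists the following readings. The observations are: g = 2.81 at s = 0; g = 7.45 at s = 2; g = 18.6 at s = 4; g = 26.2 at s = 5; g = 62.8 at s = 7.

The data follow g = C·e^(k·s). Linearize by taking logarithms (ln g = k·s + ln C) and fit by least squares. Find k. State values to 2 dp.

k = 0.44

Linearized form: ln g = k·s + ln C. From the 5 transformed points,
Σs = 18.0000, Σ(s)² = 94.0000, Σln g = 13.3703, Σs·ln g = 61.0176.
Equations: 94.0000·k + 18.0000·ln C = 61.0176;  18.0000·k + 5·ln C = 13.3703.
Δ = 94.0000·5 − (18.0000)² = 146.0000; k = (61.0176·5 − 18.0000·13.3703)/146.0000 = 0.44125, ln C = (94.0000·13.3703 − 18.0000·61.0176)/146.0000 = 1.08555.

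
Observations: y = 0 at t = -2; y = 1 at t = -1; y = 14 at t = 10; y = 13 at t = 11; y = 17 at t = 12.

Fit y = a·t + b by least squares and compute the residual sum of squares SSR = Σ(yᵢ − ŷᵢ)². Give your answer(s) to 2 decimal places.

Compute the Gram sums: Σt·t = 370, Σt = 30, Σ1 = 5.
Right-hand side: Σt·y = 486, Σy = 45.
Eliminating b: 5·(row 1) − 30·(row 2) gives 950·a = 5·486 − 30·45 = 1080, so a = 108/95.
Then b = (45 − 30·(108/95))/5 = 207/95.
Residuals: 9/95, -4/95, 43/95, -32/19, 112/95; SSR = 422/95.

SSR = 4.44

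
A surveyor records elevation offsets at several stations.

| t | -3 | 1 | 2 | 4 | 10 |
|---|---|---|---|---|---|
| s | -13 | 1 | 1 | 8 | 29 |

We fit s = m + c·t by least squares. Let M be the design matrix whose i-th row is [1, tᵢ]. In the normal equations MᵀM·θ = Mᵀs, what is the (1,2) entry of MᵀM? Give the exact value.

14

Row 1 ↔ basis 1, column 2 ↔ basis t, so (MᵀM)_{1,2} = Σᵢ t = (1)·(-3) + (1)·(1) + (1)·(2) + (1)·(4) + (1)·(10) = 14.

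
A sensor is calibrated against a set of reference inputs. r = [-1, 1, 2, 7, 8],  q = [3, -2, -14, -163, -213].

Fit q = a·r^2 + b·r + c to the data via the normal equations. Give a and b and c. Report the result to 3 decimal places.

a = -3.071, b = -2.414, c = 3.493

Entries of AᵀA: Σr^2·r^2 = 6515, Σr^2·r = 863, Σr^2 = 119, Σr·r = 119, Σr = 17, Σ1 = 5.
Right-hand side: Σr^2·q = -21674, Σr·q = -2878, Σq = -389.
Solving the 3×3 system (Gaussian elimination) gives a = -39043/12714, b = -10229/4238, c = 22205/6357.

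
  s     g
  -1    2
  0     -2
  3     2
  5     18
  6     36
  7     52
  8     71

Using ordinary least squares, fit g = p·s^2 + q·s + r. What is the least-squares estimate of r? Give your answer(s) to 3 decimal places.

r = -2.527

Entries of XᵀX: Σs^2·s^2 = 8500, Σs^2·s = 1222, Σs^2 = 184, Σs·s = 184, Σs = 28, Σ1 = 7.
Right-hand side: Σs^2·g = 8858, Σs·g = 1242, Σg = 179.
XᵀX·[p, q, r]ᵀ = Xᵀg becomes [[8500, 1222, 184]; [1222, 184, 28]; [184, 28, 7]]·[p, q, r]ᵀ = [8858, 1242, 179]ᵀ.
Solving the 3×3 system (Gaussian elimination) gives p = 2811/1787, q = -53273/16083, r = -40645/16083.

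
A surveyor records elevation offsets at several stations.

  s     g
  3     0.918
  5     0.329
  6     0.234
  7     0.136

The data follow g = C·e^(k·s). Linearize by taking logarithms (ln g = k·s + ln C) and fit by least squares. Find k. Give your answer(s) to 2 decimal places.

k = -0.47

Linearized form: ln g = k·s + ln C. From the 4 transformed points,
Over the data: Σs = 21.0000, Σ(s)² = 119.0000, Σln g = -4.6448, Σs·ln g = -28.4955.
Normal system: [[119.0000, 21.0000]; [21.0000, 4]]·[k, ln C]ᵀ = [-28.4955, -4.6448]ᵀ.
Δ = 119.0000·4 − (21.0000)² = 35.0000; k = (-28.4955·4 − 21.0000·-4.6448)/35.0000 = -0.46975, ln C = (119.0000·-4.6448 − 21.0000·-28.4955)/35.0000 = 1.30500.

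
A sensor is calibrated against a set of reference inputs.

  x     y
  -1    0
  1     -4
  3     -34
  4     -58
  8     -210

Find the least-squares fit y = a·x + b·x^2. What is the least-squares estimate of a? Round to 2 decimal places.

a = -2.48

The normal system AᵀA·[a, b]ᵀ = Aᵀy is [[91, 603]; [603, 4435]]·[a, b]ᵀ = [-2018, -14678]ᵀ.
Eliminating b: 4435·(row 1) − 603·(row 2) gives 39976·a = 4435·(-2018) − 603·(-14678) = -98996, so a = -24749/9994.
Then b = ((-14678) − 603·(-24749/9994))/4435 = -29711/9994.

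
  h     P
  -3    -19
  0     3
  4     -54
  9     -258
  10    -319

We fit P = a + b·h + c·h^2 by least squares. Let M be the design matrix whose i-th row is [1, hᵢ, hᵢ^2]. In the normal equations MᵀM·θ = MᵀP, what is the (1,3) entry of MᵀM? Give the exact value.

206

Row 1 ↔ basis 1, column 3 ↔ basis h^2, so (MᵀM)_{1,3} = Σᵢ h^2 = (1)·(9) + (1)·(0) + (1)·(16) + (1)·(81) + (1)·(100) = 206.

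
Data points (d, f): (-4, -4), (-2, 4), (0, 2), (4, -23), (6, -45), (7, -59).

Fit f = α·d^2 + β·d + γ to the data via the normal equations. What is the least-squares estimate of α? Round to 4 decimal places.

α = -0.9157

The normal equations are: 4225·α + 551·β + 121·γ = -4927;  551·α + 121·β + 11·γ = -767;  121·α + 11·β + 6·γ = -125.
(Σd^2·d^2 = 4225, Σd^2·d = 551, Σd^2 = 121, Σd·d = 121, Σd = 11, Σ1 = 6, Σd^2·f = -4927, Σd·f = -767, Σf = -125.)
Inverting the 3×3 Gram matrix, [α, β, γ]ᵀ = [-13117/14324, -167913/71620, 34597/17905]ᵀ.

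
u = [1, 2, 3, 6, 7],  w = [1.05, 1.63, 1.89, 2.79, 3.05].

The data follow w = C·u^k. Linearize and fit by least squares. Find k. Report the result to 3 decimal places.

With ln wᵢ as the transformed response and ln uᵢ as the regressor:
AᵀA = [[8.6844, 5.5294]; [5.5294, 5]], rhs = [5.0464, 3.3151]ᵀ  (here Σln u = 5.5294, Σ(ln u)² = 8.6844, Σln w = 3.3151, Σln u·ln w = 5.0464).
Slope k = (n·Σln u·ln w − Σln u·Σln w)/(n·Σ(ln u)² − (Σln u)²) = (5·5.0464 − 5.5294·3.3151)/12.8473 = 0.53717; ln C = (Σln w − k·Σln u)/n = 0.06897.

k = 0.537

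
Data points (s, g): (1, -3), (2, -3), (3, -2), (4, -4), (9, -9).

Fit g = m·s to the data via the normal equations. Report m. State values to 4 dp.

m = -1.0090

Sums needed: Σs·s = 111.
Right-hand side: Σs·g = -112.
So XᵀX·[m]ᵀ = Xᵀg: [[111]]·[m]ᵀ = [-112]ᵀ.
m = (-112)/111 = -1.00901.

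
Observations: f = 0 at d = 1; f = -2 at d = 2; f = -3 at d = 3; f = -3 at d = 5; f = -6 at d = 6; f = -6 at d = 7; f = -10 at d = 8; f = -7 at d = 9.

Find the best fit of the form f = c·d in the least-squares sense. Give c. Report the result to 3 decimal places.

Normal-equation sums: Σd·d = 269.
Moment sums: Σd·f = -249.
c = (-249)/269 = -0.925651.

c = -0.926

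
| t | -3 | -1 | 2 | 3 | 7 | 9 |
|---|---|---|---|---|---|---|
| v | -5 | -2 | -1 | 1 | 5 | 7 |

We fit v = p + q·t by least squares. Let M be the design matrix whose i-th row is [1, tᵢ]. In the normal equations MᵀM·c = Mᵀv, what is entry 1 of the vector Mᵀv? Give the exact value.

5

Entry 1 ↔ basis 1, so (Mᵀv)_{1} = Σᵢ vᵢ = (1)·(-5) + (1)·(-2) + (1)·(-1) + (1)·(1) + (1)·(5) + (1)·(7) = 5.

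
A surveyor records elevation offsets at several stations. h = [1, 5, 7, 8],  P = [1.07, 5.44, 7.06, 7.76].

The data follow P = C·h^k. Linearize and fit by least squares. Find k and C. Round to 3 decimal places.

Linearized form: ln P = k·ln h + ln C. From the 4 transformed points,
Σln h = 5.6348, Σ(ln h)² = 10.7009, Σln P = 5.7649, Σln h·ln P = 10.7899.
Equations: 10.7009·k + 5.6348·ln C = 10.7899;  5.6348·k + 4·ln C = 5.7649.
Slope k = (n·Σln h·ln P − Σln h·Σln P)/(n·Σ(ln h)² − (Σln h)²) = (4·10.7899 − 5.6348·5.7649)/11.0529 = 0.96590; ln C = (Σln P − k·Σln h)/n = 0.08056, so C = exp(0.08056) = 1.08389.

k = 0.966, C = 1.084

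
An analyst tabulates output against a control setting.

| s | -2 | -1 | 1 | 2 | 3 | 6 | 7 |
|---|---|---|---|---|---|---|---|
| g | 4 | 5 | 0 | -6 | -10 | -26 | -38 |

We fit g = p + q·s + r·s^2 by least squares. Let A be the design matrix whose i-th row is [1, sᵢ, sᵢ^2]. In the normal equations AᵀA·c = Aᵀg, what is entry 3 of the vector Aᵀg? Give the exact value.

-2891

Entry 3 ↔ basis s^2, so (Aᵀg)_{3} = Σᵢ (s^2)·gᵢ = (4)·(4) + (1)·(5) + (1)·(0) + (4)·(-6) + (9)·(-10) + (36)·(-26) + (49)·(-38) = -2891.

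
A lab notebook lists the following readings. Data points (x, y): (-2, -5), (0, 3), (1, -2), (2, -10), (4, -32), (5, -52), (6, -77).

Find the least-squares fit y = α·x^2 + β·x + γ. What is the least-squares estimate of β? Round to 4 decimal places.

β = -0.7718

Entries of MᵀM: Σx^2·x^2 = 2210, Σx^2·x = 406, Σx^2 = 86, Σx·x = 86, Σx = 16, Σ1 = 7.
Right-hand side: Σx^2·y = -4646, Σx·y = -862, Σy = -175.
So MᵀM·[α, β, γ]ᵀ = Mᵀy: [[2210, 406, 86]; [406, 86, 16]; [86, 16, 7]]·[α, β, γ]ᵀ = [-4646, -862, -175]ᵀ.
Solving the 3×3 system (Gaussian elimination) gives α = -15527/7672, β = -5921/7672, γ = 6247/3836.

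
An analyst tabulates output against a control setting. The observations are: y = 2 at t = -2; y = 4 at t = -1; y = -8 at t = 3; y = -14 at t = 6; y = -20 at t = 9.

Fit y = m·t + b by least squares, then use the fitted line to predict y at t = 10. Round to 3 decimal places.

Compute the Gram sums: Σt·t = 131, Σt = 15, Σ1 = 5.
Moment sums: Σt·y = -296, Σy = -36.
MᵀM·[m, b]ᵀ = Mᵀy becomes [[131, 15]; [15, 5]]·[m, b]ᵀ = [-296, -36]ᵀ.
det = 131·5 − 15² = 430.
m = ((-296)·5 − 15·(-36))/430 = -94/43; b = (131·(-36) − 15·(-296))/430 = -138/215.
At t = 10: ŷ = (-94/43)·(10) + (-138/215)·(1) = -4838/215.

ŷ = -22.502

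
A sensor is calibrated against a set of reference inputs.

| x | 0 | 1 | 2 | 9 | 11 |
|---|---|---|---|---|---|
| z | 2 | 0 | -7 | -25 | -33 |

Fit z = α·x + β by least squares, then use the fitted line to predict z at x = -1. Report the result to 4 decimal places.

ẑ = 4.6759

From the data, Σx·x = 207, Σx = 23, Σ1 = 5.
Right-hand side: Σx·z = -602, Σz = -63.
Eliminating β: 5·(row 1) − 23·(row 2) gives 506·α = 5·(-602) − 23·(-63) = -1561, so α = -1561/506.
Then β = ((-63) − 23·(-1561/506))/5 = 35/22.
At x = -1: ẑ = (-1561/506)·(-1) + (35/22)·(1) = 1183/253.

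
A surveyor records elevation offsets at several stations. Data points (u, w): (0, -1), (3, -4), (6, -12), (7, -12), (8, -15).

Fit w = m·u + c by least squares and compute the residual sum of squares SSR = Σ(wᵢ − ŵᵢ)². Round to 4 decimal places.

Compute the Gram sums: Σu·u = 158, Σu = 24, Σ1 = 5.
Moment sums: Σu·w = -288, Σw = -44.
det = 158·5 − 24² = 214.
m = ((-288)·5 − 24·(-44))/214 = -192/107; c = (158·(-44) − 24·(-288))/214 = -20/107.
Residuals: -87/107, 168/107, -112/107, 80/107, -49/107; SSR = 534/107.

SSR = 4.9907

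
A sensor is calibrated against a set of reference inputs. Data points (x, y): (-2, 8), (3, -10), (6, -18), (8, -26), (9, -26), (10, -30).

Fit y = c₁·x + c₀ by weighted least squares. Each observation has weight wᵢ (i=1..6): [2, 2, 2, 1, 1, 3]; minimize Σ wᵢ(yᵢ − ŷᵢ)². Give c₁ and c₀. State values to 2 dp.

Setting ∂/∂c₁ … = 0 gives: 543·c₁ + 61·c₀ = -1650;  61·c₁ + 11·c₀ = -182.
Eliminating c₀: 11·(row 1) − 61·(row 2) gives 2252·c₁ = 11·(-1650) − 61·(-182) = -7048, so c₁ = -1762/563.
Then c₀ = ((-182) − 61·(-1762/563))/11 = 456/563.

c₁ = -3.13, c₀ = 0.81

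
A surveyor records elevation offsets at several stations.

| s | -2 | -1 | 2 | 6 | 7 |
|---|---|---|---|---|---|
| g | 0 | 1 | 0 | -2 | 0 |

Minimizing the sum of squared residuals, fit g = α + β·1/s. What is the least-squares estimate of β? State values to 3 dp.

From the data, Σ1 = 5, Σ1/s = -29/42, Σ1/s·1/s = 2731/1764.
For Aᵀg: Σg = -1, Σ1/s·g = -4/3.
Δ = 5·(2731/1764) − (-29/42)² = 6407/882.
α = ((-1)·(2731/1764) − (-29/42)·(-4/3))/(6407/882) = -4355/12814; β = (5·(-4/3) − (-29/42)·(-1))/(6407/882) = -6489/6407.

β = -1.013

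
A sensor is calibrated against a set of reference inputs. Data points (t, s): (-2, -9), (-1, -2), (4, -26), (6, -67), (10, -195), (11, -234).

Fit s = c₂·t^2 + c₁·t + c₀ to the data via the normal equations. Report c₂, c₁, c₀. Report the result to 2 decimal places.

Entries of MᵀM: Σt^2·t^2 = 26210, Σt^2·t = 2602, Σt^2 = 278, Σt·t = 278, Σt = 28, Σ1 = 6.
For Mᵀs: Σt^2·s = -50680, Σt·s = -5010, Σs = -533.
Inverting the 3×3 Gram matrix, [c₂, c₁, c₀]ᵀ = [-805679/392550, 413143/392550, 88378/65425]ᵀ.

c₂ = -2.05, c₁ = 1.05, c₀ = 1.35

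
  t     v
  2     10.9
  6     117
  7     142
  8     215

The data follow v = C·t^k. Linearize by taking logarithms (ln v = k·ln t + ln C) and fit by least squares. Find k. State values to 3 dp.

Let Y = ln v. Fitting Y = k·ln t + ln C by least squares:
AᵀA = [[11.8015, 6.5103]; [6.5103, 4]], rhs = [31.0000, 17.4774]ᵀ  (here Σln t = 6.5103, Σ(ln t)² = 11.8015, Σln v = 17.4774, Σln t·ln v = 31.0000).
Solving (det = 4.8225): k = 2.11869, ln C = 0.92105.

k = 2.119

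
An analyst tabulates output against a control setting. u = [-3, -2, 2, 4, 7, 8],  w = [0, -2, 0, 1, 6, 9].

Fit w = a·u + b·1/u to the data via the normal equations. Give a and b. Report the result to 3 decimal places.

Entries of AᵀA: Σu·u = 146, Σu·1/u = 6, Σ1/u·1/u = 20029/28224.
Moment sums: Σu·w = 122, Σ1/u·w = 181/56.
So AᵀA·[a, b]ᵀ = Aᵀw: [[146, 6]; [6, 20029/28224]]·[a, b]ᵀ = [122, 181/56]ᵀ.
det = 146·(20029/28224) − 6² = 954085/14112.
a = (122·(20029/28224) − 6·(181/56))/(954085/14112) = 948097/954085; b = (146·(181/56) − 6·122)/(954085/14112) = -3670632/954085.

a = 0.994, b = -3.847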